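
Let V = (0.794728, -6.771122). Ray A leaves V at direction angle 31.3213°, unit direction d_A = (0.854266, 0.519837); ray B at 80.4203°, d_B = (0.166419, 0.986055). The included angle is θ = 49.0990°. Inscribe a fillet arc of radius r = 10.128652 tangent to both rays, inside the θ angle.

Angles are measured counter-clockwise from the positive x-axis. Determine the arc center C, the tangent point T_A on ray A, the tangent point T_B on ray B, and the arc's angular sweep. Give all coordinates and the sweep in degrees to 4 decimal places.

center=(14.4724,13.4086) T_A=(19.7377,4.7560) T_B=(4.4850,15.0942) sweep=130.9010

bisector direction at 55.8708° = (0.561061,0.827775)
center distance |VC| = r/sin(θ/2) = 10.128652/sin(24.5495°) = 24.378239
C = V + |VC|·bis = (14.4724,13.4086)
T_A = V + ((C−V)·d_A)·d_A = V + 22.1745·d_A = (19.7377,4.7560)
T_B = V + ((C−V)·d_B)·d_B = V + 22.1745·d_B = (4.4850,15.0942)
sweep = 180° − θ = 130.9010°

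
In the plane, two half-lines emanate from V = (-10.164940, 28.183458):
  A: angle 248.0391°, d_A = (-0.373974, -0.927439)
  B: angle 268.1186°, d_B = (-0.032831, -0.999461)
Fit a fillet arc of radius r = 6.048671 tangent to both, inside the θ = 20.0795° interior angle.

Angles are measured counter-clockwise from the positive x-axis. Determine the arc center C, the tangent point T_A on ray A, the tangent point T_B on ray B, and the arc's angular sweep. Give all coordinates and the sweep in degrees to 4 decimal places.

center=(-17.3320,-5.7646) T_A=(-22.9418,-3.5026) T_B=(-11.2866,-5.9632) sweep=159.9205

bisector direction at 258.0788° = (-0.206565,-0.978433)
center distance |VC| = r/sin(θ/2) = 6.048671/sin(10.0397°) = 34.696401
C = V + |VC|·bis = (-17.3320,-5.7646)
T_A = V + ((C−V)·d_A)·d_A = V + 34.1651·d_A = (-22.9418,-3.5026)
T_B = V + ((C−V)·d_B)·d_B = V + 34.1651·d_B = (-11.2866,-5.9632)
sweep = 180° − θ = 159.9205°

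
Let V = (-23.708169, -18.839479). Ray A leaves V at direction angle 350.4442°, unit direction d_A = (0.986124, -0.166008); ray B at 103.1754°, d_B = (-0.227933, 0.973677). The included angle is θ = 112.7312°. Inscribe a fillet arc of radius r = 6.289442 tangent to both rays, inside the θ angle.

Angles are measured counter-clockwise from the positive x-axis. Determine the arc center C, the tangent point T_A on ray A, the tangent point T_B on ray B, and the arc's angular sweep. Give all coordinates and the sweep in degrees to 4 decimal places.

bisector direction at 46.8098° = (0.684422,0.729086)
center distance |VC| = r/sin(θ/2) = 6.289442/sin(56.3656°) = 7.554079
C = V + |VC|·bis = (-18.5380,-13.3319)
T_A = V + ((C−V)·d_A)·d_A = V + 4.1841·d_A = (-19.5821,-19.5341)
T_B = V + ((C−V)·d_B)·d_B = V + 4.1841·d_B = (-24.6619,-14.7655)
sweep = 180° − θ = 67.2688°

center=(-18.5380,-13.3319) T_A=(-19.5821,-19.5341) T_B=(-24.6619,-14.7655) sweep=67.2688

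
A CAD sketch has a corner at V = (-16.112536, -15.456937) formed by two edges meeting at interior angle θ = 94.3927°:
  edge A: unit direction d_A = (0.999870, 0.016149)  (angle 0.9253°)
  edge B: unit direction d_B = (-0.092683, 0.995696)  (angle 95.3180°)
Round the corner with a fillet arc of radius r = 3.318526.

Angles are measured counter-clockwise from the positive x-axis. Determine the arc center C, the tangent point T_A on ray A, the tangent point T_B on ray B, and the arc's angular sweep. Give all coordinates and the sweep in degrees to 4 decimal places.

center=(-13.0931,-12.0892) T_A=(-13.0396,-15.4073) T_B=(-16.3974,-12.3968) sweep=85.6073

bisector direction at 48.1217° = (0.667551,0.744564)
center distance |VC| = r/sin(θ/2) = 3.318526/sin(47.1964°) = 4.523084
C = V + |VC|·bis = (-13.0931,-12.0892)
T_A = V + ((C−V)·d_A)·d_A = V + 3.0734·d_A = (-13.0396,-15.4073)
T_B = V + ((C−V)·d_B)·d_B = V + 3.0734·d_B = (-16.3974,-12.3968)
sweep = 180° − θ = 85.6073°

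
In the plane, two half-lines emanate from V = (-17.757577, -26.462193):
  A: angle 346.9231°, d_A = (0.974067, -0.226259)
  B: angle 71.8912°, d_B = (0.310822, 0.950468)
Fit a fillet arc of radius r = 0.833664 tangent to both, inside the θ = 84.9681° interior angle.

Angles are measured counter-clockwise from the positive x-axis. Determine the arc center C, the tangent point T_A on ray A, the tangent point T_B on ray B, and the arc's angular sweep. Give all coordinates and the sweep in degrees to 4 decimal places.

bisector direction at 29.4072° = (0.871153,0.491012)
center distance |VC| = r/sin(θ/2) = 0.833664/sin(42.4841°) = 1.234354
C = V + |VC|·bis = (-16.6823,-25.8561)
T_A = V + ((C−V)·d_A)·d_A = V + 0.9103·d_A = (-16.8709,-26.6682)
T_B = V + ((C−V)·d_B)·d_B = V + 0.9103·d_B = (-17.4746,-25.5970)
sweep = 180° − θ = 95.0319°

center=(-16.6823,-25.8561) T_A=(-16.8709,-26.6682) T_B=(-17.4746,-25.5970) sweep=95.0319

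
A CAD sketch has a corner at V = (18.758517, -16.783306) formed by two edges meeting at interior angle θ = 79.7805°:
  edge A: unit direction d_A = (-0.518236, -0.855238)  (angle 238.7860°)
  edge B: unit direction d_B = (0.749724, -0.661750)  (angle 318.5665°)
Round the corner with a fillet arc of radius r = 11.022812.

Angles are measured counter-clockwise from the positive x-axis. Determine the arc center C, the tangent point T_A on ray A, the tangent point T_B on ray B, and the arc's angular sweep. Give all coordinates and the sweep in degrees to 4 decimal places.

bisector direction at 278.6762° = (0.150851,-0.988557)
center distance |VC| = r/sin(θ/2) = 11.022812/sin(39.8903°) = 17.187719
C = V + |VC|·bis = (21.3513,-33.7743)
T_A = V + ((C−V)·d_A)·d_A = V + 13.1877·d_A = (11.9242,-28.0619)
T_B = V + ((C−V)·d_B)·d_B = V + 13.1877·d_B = (28.6457,-25.5103)
sweep = 180° − θ = 100.2195°

center=(21.3513,-33.7743) T_A=(11.9242,-28.0619) T_B=(28.6457,-25.5103) sweep=100.2195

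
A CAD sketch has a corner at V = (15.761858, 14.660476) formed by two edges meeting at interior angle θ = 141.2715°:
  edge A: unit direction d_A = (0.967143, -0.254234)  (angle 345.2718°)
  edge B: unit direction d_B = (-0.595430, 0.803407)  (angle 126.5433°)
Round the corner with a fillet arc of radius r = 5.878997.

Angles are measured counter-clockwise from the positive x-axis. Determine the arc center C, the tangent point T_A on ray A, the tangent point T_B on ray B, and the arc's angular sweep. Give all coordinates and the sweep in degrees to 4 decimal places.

bisector direction at 55.9075° = (0.560530,0.828134)
center distance |VC| = r/sin(θ/2) = 5.878997/sin(70.6358°) = 6.231516
C = V + |VC|·bis = (19.2548,19.8210)
T_A = V + ((C−V)·d_A)·d_A = V + 2.0662·d_A = (17.7602,14.1352)
T_B = V + ((C−V)·d_B)·d_B = V + 2.0662·d_B = (14.5316,16.3205)
sweep = 180° − θ = 38.7285°

center=(19.2548,19.8210) T_A=(17.7602,14.1352) T_B=(14.5316,16.3205) sweep=38.7285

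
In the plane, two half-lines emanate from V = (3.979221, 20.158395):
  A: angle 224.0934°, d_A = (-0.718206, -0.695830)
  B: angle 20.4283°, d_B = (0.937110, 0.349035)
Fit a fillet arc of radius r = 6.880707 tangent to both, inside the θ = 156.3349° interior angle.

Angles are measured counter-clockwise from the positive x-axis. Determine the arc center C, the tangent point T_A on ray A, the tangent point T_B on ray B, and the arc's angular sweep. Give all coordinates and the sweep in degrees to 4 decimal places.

bisector direction at 302.2609° = (0.533775,-0.845627)
center distance |VC| = r/sin(θ/2) = 6.880707/sin(78.1675°) = 7.030089
C = V + |VC|·bis = (7.7317,14.2136)
T_A = V + ((C−V)·d_A)·d_A = V + 1.4415·d_A = (2.9439,19.1553)
T_B = V + ((C−V)·d_B)·d_B = V + 1.4415·d_B = (5.3301,20.6615)
sweep = 180° − θ = 23.6651°

center=(7.7317,14.2136) T_A=(2.9439,19.1553) T_B=(5.3301,20.6615) sweep=23.6651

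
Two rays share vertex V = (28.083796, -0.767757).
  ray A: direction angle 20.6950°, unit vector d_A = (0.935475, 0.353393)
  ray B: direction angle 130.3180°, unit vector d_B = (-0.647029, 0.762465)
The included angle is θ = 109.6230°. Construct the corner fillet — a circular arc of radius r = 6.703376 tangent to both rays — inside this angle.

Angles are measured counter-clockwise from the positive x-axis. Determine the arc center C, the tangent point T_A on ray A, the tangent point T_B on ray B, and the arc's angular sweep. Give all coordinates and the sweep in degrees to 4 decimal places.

bisector direction at 75.5065° = (0.250270,0.968176)
center distance |VC| = r/sin(θ/2) = 6.703376/sin(54.8115°) = 8.202251
C = V + |VC|·bis = (30.1366,7.1735)
T_A = V + ((C−V)·d_A)·d_A = V + 4.7267·d_A = (32.5055,0.9026)
T_B = V + ((C−V)·d_B)·d_B = V + 4.7267·d_B = (25.0255,2.8362)
sweep = 180° − θ = 70.3770°

center=(30.1366,7.1735) T_A=(32.5055,0.9026) T_B=(25.0255,2.8362) sweep=70.3770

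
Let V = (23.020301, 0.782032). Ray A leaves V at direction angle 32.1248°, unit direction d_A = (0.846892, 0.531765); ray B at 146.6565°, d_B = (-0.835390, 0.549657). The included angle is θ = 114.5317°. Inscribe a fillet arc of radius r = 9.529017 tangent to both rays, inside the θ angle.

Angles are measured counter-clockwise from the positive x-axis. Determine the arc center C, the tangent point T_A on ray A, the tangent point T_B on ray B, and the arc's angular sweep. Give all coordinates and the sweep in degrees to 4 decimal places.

center=(23.1408,12.1094) T_A=(28.2080,4.0394) T_B=(17.9031,4.1490) sweep=65.4683

bisector direction at 89.3907° = (0.010635,0.999943)
center distance |VC| = r/sin(θ/2) = 9.529017/sin(57.2659°) = 11.328038
C = V + |VC|·bis = (23.1408,12.1094)
T_A = V + ((C−V)·d_A)·d_A = V + 6.1255·d_A = (28.2080,4.0394)
T_B = V + ((C−V)·d_B)·d_B = V + 6.1255·d_B = (17.9031,4.1490)
sweep = 180° − θ = 65.4683°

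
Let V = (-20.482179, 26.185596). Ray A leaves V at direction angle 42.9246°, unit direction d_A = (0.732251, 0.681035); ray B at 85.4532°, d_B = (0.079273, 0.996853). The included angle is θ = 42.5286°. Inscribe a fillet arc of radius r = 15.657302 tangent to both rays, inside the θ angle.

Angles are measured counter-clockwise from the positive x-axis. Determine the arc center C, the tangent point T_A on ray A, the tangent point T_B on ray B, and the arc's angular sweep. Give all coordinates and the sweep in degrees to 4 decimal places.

bisector direction at 64.1889° = (0.435406,0.900234)
center distance |VC| = r/sin(θ/2) = 15.657302/sin(21.2643°) = 43.172235
C = V + |VC|·bis = (-1.6848,65.0507)
T_A = V + ((C−V)·d_A)·d_A = V + 40.2330·d_A = (8.9784,53.5857)
T_B = V + ((C−V)·d_B)·d_B = V + 40.2330·d_B = (-17.2928,66.2919)
sweep = 180° − θ = 137.4714°

center=(-1.6848,65.0507) T_A=(8.9784,53.5857) T_B=(-17.2928,66.2919) sweep=137.4714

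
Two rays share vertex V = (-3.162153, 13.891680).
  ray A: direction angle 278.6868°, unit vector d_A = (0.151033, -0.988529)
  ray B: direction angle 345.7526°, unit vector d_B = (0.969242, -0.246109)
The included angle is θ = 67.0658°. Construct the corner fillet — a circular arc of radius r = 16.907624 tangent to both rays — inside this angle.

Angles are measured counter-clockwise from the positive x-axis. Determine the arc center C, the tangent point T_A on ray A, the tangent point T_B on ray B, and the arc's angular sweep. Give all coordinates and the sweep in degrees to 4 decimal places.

center=(17.4048,-8.7748) T_A=(0.6911,-11.3284) T_B=(21.5659,7.6127) sweep=112.9342

bisector direction at 312.2197° = (0.671975,-0.740574)
center distance |VC| = r/sin(θ/2) = 16.907624/sin(33.5329°) = 30.606703
C = V + |VC|·bis = (17.4048,-8.7748)
T_A = V + ((C−V)·d_A)·d_A = V + 25.5128·d_A = (0.6911,-11.3284)
T_B = V + ((C−V)·d_B)·d_B = V + 25.5128·d_B = (21.5659,7.6127)
sweep = 180° − θ = 112.9342°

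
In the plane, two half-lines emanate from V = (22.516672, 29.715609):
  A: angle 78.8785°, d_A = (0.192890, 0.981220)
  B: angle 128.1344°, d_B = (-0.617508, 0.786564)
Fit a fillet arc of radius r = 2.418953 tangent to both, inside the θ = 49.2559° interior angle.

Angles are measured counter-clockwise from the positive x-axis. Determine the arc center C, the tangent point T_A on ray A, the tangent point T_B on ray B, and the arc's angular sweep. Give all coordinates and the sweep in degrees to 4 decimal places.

bisector direction at 103.5065° = (-0.233555,0.972344)
center distance |VC| = r/sin(θ/2) = 2.418953/sin(24.6279°) = 5.804684
C = V + |VC|·bis = (21.1610,35.3598)
T_A = V + ((C−V)·d_A)·d_A = V + 5.2766·d_A = (23.5345,34.8932)
T_B = V + ((C−V)·d_B)·d_B = V + 5.2766·d_B = (19.2583,33.8660)
sweep = 180° − θ = 130.7441°

center=(21.1610,35.3598) T_A=(23.5345,34.8932) T_B=(19.2583,33.8660) sweep=130.7441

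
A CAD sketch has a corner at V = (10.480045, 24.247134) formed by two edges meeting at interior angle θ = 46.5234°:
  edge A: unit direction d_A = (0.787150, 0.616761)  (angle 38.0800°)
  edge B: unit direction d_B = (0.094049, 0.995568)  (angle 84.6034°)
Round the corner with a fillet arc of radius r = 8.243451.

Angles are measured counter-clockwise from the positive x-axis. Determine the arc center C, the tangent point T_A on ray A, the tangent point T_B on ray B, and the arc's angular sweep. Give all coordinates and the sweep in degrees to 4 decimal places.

bisector direction at 61.3417° = (0.479585,0.877495)
center distance |VC| = r/sin(θ/2) = 8.243451/sin(23.2617°) = 20.873118
C = V + |VC|·bis = (20.4905,42.5632)
T_A = V + ((C−V)·d_A)·d_A = V + 19.1764·d_A = (25.5747,36.0744)
T_B = V + ((C−V)·d_B)·d_B = V + 19.1764·d_B = (12.2836,43.3385)
sweep = 180° − θ = 133.4766°

center=(20.4905,42.5632) T_A=(25.5747,36.0744) T_B=(12.2836,43.3385) sweep=133.4766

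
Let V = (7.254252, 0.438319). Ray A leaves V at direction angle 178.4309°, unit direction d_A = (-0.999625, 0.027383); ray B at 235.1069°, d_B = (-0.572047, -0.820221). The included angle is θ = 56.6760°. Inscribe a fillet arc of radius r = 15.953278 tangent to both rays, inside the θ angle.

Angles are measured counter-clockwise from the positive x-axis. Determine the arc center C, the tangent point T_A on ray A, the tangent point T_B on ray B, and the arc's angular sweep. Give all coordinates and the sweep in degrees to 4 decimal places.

bisector direction at 206.7689° = (-0.892830,-0.450393)
center distance |VC| = r/sin(θ/2) = 15.953278/sin(28.3380°) = 33.609052
C = V + |VC|·bis = (-22.7529,-14.6990)
T_A = V + ((C−V)·d_A)·d_A = V + 29.5814·d_A = (-22.3161,1.2483)
T_B = V + ((C−V)·d_B)·d_B = V + 29.5814·d_B = (-9.6677,-23.8250)
sweep = 180° − θ = 123.3240°

center=(-22.7529,-14.6990) T_A=(-22.3161,1.2483) T_B=(-9.6677,-23.8250) sweep=123.3240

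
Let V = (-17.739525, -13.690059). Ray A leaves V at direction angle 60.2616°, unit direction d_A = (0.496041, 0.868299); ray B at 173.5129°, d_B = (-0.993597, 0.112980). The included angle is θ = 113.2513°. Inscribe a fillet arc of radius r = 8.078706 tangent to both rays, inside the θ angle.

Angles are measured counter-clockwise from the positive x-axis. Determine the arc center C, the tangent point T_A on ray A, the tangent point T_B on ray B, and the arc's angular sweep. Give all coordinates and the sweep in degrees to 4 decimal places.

center=(-22.1145,-5.0618) T_A=(-15.0997,-9.0692) T_B=(-23.0272,-13.0888) sweep=66.7487

bisector direction at 116.8873° = (-0.452236,0.891898)
center distance |VC| = r/sin(θ/2) = 8.078706/sin(56.6257°) = 9.674005
C = V + |VC|·bis = (-22.1145,-5.0618)
T_A = V + ((C−V)·d_A)·d_A = V + 5.3217·d_A = (-15.0997,-9.0692)
T_B = V + ((C−V)·d_B)·d_B = V + 5.3217·d_B = (-23.0272,-13.0888)
sweep = 180° − θ = 66.7487°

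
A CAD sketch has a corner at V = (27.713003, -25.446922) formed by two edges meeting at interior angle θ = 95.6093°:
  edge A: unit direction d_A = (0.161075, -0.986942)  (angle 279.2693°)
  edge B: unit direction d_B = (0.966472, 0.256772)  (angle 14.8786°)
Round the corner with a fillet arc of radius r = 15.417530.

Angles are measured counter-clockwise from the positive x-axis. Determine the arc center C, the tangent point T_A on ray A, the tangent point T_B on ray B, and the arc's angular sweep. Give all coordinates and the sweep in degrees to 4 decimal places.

center=(45.1806,-36.7585) T_A=(29.9644,-39.2419) T_B=(41.2218,-21.8579) sweep=84.3907

bisector direction at 327.0740° = (0.839373,-0.543556)
center distance |VC| = r/sin(θ/2) = 15.417530/sin(47.8047°) = 20.810340
C = V + |VC|·bis = (45.1806,-36.7585)
T_A = V + ((C−V)·d_A)·d_A = V + 13.9775·d_A = (29.9644,-39.2419)
T_B = V + ((C−V)·d_B)·d_B = V + 13.9775·d_B = (41.2218,-21.8579)
sweep = 180° − θ = 84.3907°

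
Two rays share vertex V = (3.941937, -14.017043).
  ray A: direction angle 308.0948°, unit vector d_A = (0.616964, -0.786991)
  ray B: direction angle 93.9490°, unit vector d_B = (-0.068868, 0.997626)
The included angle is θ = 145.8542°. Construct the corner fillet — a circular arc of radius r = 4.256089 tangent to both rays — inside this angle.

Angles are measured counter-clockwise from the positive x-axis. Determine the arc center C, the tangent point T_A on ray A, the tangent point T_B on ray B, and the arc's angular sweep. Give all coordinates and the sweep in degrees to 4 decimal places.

bisector direction at 21.0219° = (0.933443,0.358725)
center distance |VC| = r/sin(θ/2) = 4.256089/sin(72.9271°) = 4.452293
C = V + |VC|·bis = (8.0979,-12.4199)
T_A = V + ((C−V)·d_A)·d_A = V + 1.3071·d_A = (4.7484,-15.0458)
T_B = V + ((C−V)·d_B)·d_B = V + 1.3071·d_B = (3.8519,-12.7130)
sweep = 180° − θ = 34.1458°

center=(8.0979,-12.4199) T_A=(4.7484,-15.0458) T_B=(3.8519,-12.7130) sweep=34.1458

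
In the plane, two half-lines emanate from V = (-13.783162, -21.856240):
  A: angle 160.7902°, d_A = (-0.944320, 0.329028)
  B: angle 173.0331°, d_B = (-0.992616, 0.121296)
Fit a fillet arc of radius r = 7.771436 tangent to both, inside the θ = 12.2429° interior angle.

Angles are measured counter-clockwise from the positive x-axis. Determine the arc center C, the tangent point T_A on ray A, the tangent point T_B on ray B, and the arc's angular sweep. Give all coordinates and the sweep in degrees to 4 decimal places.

center=(-84.7679,-5.3528) T_A=(-82.2109,1.9859) T_B=(-85.7105,-13.0668) sweep=167.7571

bisector direction at 166.9117° = (-0.974022,0.226453)
center distance |VC| = r/sin(θ/2) = 7.771436/sin(6.1215°) = 72.877948
C = V + |VC|·bis = (-84.7679,-5.3528)
T_A = V + ((C−V)·d_A)·d_A = V + 72.4624·d_A = (-82.2109,1.9859)
T_B = V + ((C−V)·d_B)·d_B = V + 72.4624·d_B = (-85.7105,-13.0668)
sweep = 180° − θ = 167.7571°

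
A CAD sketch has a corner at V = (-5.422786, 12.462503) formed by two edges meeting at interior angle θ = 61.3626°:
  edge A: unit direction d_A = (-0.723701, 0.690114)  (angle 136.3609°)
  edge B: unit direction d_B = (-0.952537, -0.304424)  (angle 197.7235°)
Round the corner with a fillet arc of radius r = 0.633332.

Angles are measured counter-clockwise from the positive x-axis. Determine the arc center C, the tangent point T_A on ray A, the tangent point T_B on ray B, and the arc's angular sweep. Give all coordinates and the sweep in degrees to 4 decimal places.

bisector direction at 167.0422° = (-0.974535,0.224233)
center distance |VC| = r/sin(θ/2) = 0.633332/sin(30.6813°) = 1.241189
C = V + |VC|·bis = (-6.6324,12.7408)
T_A = V + ((C−V)·d_A)·d_A = V + 1.0674·d_A = (-6.1953,13.1992)
T_B = V + ((C−V)·d_B)·d_B = V + 1.0674·d_B = (-6.4396,12.1375)
sweep = 180° − θ = 118.6374°

center=(-6.6324,12.7408) T_A=(-6.1953,13.1992) T_B=(-6.4396,12.1375) sweep=118.6374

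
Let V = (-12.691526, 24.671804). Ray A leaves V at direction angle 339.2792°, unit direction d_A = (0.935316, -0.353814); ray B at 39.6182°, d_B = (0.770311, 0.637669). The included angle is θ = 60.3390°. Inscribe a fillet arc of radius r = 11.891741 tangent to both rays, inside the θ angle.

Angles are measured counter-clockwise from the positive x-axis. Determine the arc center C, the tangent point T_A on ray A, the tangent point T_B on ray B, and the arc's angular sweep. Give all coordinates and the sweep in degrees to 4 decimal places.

center=(10.6498,28.5563) T_A=(6.4423,17.4338) T_B=(3.0668,37.7167) sweep=119.6610

bisector direction at 9.4487° = (0.986433,0.164164)
center distance |VC| = r/sin(θ/2) = 11.891741/sin(30.1695°) = 23.662340
C = V + |VC|·bis = (10.6498,28.5563)
T_A = V + ((C−V)·d_A)·d_A = V + 20.4571·d_A = (6.4423,17.4338)
T_B = V + ((C−V)·d_B)·d_B = V + 20.4571·d_B = (3.0668,37.7167)
sweep = 180° − θ = 119.6610°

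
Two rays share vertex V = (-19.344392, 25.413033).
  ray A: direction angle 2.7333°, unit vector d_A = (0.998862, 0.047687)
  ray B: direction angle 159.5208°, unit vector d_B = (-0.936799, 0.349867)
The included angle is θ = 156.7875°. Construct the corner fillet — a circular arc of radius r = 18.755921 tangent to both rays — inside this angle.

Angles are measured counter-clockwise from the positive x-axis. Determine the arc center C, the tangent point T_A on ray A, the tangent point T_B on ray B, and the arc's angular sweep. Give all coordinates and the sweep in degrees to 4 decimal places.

bisector direction at 81.1271° = (0.154244,0.988033)
center distance |VC| = r/sin(θ/2) = 18.755921/sin(78.3937°) = 19.147422
C = V + |VC|·bis = (-16.3910,44.3313)
T_A = V + ((C−V)·d_A)·d_A = V + 3.8522·d_A = (-15.4966,25.5967)
T_B = V + ((C−V)·d_B)·d_B = V + 3.8522·d_B = (-22.9531,26.7608)
sweep = 180° − θ = 23.2125°

center=(-16.3910,44.3313) T_A=(-15.4966,25.5967) T_B=(-22.9531,26.7608) sweep=23.2125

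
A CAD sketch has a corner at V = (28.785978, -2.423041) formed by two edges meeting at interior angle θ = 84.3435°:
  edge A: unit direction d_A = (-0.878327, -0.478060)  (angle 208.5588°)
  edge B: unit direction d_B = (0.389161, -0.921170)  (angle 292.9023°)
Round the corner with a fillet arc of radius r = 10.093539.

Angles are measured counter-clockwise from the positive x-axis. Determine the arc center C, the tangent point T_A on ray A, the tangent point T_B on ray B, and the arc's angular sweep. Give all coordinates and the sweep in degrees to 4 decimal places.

center=(23.8244,-16.6153) T_A=(18.9991,-7.7499) T_B=(33.1223,-12.6873) sweep=95.6565

bisector direction at 250.7306° = (-0.330011,-0.943977)
center distance |VC| = r/sin(θ/2) = 10.093539/sin(42.1718°) = 15.034572
C = V + |VC|·bis = (23.8244,-16.6153)
T_A = V + ((C−V)·d_A)·d_A = V + 11.1427·d_A = (18.9991,-7.7499)
T_B = V + ((C−V)·d_B)·d_B = V + 11.1427·d_B = (33.1223,-12.6873)
sweep = 180° − θ = 95.6565°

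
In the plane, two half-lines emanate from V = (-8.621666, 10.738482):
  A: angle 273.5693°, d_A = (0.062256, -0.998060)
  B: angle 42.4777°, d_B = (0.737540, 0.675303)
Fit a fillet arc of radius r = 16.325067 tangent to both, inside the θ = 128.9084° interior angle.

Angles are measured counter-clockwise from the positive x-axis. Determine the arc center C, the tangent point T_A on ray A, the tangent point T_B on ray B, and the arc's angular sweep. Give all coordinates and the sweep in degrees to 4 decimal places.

center=(8.1575,3.9673) T_A=(-8.1359,2.9509) T_B=(-2.8669,16.0077) sweep=51.0916

bisector direction at 338.0235° = (0.927337,-0.374226)
center distance |VC| = r/sin(θ/2) = 16.325067/sin(64.4542°) = 18.093912
C = V + |VC|·bis = (8.1575,3.9673)
T_A = V + ((C−V)·d_A)·d_A = V + 7.8027·d_A = (-8.1359,2.9509)
T_B = V + ((C−V)·d_B)·d_B = V + 7.8027·d_B = (-2.8669,16.0077)
sweep = 180° − θ = 51.0916°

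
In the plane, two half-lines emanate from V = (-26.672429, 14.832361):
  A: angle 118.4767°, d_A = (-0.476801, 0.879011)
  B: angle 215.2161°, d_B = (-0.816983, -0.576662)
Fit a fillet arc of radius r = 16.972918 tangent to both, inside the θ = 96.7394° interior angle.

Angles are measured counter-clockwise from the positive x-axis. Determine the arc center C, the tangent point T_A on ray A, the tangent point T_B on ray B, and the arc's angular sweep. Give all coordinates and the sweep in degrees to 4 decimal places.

bisector direction at 166.8464° = (-0.973764,0.227562)
center distance |VC| = r/sin(θ/2) = 16.972918/sin(48.3697°) = 22.707859
C = V + |VC|·bis = (-48.7845,19.9998)
T_A = V + ((C−V)·d_A)·d_A = V + 15.0853·d_A = (-33.8651,28.0925)
T_B = V + ((C−V)·d_B)·d_B = V + 15.0853·d_B = (-38.9969,6.1332)
sweep = 180° − θ = 83.2606°

center=(-48.7845,19.9998) T_A=(-33.8651,28.0925) T_B=(-38.9969,6.1332) sweep=83.2606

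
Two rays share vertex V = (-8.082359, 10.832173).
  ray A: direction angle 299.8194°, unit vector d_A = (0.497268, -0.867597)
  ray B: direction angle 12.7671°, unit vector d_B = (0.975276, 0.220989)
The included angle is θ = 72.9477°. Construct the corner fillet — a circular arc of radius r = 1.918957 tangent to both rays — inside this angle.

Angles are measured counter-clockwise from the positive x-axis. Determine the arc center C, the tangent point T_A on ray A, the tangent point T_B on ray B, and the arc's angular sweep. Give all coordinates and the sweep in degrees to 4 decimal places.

bisector direction at 336.2933° = (0.915615,-0.402056)
center distance |VC| = r/sin(θ/2) = 1.918957/sin(36.4738°) = 3.228090
C = V + |VC|·bis = (-5.1267,9.5343)
T_A = V + ((C−V)·d_A)·d_A = V + 2.5958·d_A = (-6.7916,8.5801)
T_B = V + ((C−V)·d_B)·d_B = V + 2.5958·d_B = (-5.5507,11.4058)
sweep = 180° − θ = 107.0523°

center=(-5.1267,9.5343) T_A=(-6.7916,8.5801) T_B=(-5.5507,11.4058) sweep=107.0523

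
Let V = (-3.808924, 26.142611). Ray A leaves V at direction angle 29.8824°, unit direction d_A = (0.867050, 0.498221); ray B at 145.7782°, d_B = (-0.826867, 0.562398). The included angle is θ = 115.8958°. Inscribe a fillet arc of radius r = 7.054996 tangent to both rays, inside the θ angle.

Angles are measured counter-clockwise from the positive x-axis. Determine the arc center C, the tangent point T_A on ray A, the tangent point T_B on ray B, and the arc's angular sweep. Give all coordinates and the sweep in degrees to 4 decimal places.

bisector direction at 87.8303° = (0.037859,0.999283)
center distance |VC| = r/sin(θ/2) = 7.054996/sin(57.9479°) = 8.323832
C = V + |VC|·bis = (-3.4938,34.4605)
T_A = V + ((C−V)·d_A)·d_A = V + 4.4174·d_A = (0.0212,28.3434)
T_B = V + ((C−V)·d_B)·d_B = V + 4.4174·d_B = (-7.4615,28.6269)
sweep = 180° − θ = 64.1042°

center=(-3.4938,34.4605) T_A=(0.0212,28.3434) T_B=(-7.4615,28.6269) sweep=64.1042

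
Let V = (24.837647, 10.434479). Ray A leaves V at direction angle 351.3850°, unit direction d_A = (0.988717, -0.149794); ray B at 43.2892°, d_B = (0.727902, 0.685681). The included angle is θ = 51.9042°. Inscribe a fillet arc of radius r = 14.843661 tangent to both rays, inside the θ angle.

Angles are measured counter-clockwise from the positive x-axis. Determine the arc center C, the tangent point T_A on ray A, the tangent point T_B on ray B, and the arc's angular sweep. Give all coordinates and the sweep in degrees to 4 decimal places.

bisector direction at 17.3371° = (0.954568,0.297993)
center distance |VC| = r/sin(θ/2) = 14.843661/sin(25.9521°) = 33.919096
C = V + |VC|·bis = (57.2157,20.5421)
T_A = V + ((C−V)·d_A)·d_A = V + 30.4987·d_A = (54.9922,5.8660)
T_B = V + ((C−V)·d_B)·d_B = V + 30.4987·d_B = (47.0377,31.3469)
sweep = 180° − θ = 128.0958°

center=(57.2157,20.5421) T_A=(54.9922,5.8660) T_B=(47.0377,31.3469) sweep=128.0958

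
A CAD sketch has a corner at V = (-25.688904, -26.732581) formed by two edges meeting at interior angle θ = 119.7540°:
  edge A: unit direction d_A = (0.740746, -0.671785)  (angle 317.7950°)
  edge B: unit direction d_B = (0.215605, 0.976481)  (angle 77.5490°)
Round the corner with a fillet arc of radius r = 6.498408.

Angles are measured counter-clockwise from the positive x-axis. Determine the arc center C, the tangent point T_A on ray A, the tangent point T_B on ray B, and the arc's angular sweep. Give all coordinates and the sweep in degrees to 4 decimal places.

bisector direction at 17.6720° = (0.952810,0.303567)
center distance |VC| = r/sin(θ/2) = 6.498408/sin(59.8770°) = 7.513044
C = V + |VC|·bis = (-18.5304,-24.4519)
T_A = V + ((C−V)·d_A)·d_A = V + 3.7705·d_A = (-22.8959,-29.2655)
T_B = V + ((C−V)·d_B)·d_B = V + 3.7705·d_B = (-24.8760,-23.0508)
sweep = 180° − θ = 60.2460°

center=(-18.5304,-24.4519) T_A=(-22.8959,-29.2655) T_B=(-24.8760,-23.0508) sweep=60.2460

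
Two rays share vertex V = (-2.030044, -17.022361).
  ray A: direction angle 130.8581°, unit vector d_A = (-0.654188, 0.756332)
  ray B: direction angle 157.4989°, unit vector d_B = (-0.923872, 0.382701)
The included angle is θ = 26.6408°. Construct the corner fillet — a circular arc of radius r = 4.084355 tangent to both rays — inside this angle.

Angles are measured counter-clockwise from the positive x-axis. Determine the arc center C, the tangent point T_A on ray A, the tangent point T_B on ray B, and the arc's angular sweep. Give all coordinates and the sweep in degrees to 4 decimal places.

bisector direction at 144.1785° = (-0.810844,0.585262)
center distance |VC| = r/sin(θ/2) = 4.084355/sin(13.3204°) = 17.727526
C = V + |VC|·bis = (-16.4043,-6.6471)
T_A = V + ((C−V)·d_A)·d_A = V + 17.2506·d_A = (-13.3152,-3.9752)
T_B = V + ((C−V)·d_B)·d_B = V + 17.2506·d_B = (-17.9674,-10.4205)
sweep = 180° − θ = 153.3592°

center=(-16.4043,-6.6471) T_A=(-13.3152,-3.9752) T_B=(-17.9674,-10.4205) sweep=153.3592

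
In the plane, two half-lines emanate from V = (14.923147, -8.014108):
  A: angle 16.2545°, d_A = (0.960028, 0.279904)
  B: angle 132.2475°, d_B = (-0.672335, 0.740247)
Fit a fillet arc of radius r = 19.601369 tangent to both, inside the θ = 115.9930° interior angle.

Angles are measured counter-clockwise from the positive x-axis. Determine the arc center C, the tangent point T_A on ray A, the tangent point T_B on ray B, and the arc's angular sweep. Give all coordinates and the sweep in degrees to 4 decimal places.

center=(21.1969,14.2326) T_A=(26.6834,-4.5853) T_B=(6.6871,1.0539) sweep=64.0070

bisector direction at 74.2510° = (0.271424,0.962460)
center distance |VC| = r/sin(θ/2) = 19.601369/sin(57.9965°) = 23.114393
C = V + |VC|·bis = (21.1969,14.2326)
T_A = V + ((C−V)·d_A)·d_A = V + 12.2500·d_A = (26.6834,-4.5853)
T_B = V + ((C−V)·d_B)·d_B = V + 12.2500·d_B = (6.6871,1.0539)
sweep = 180° − θ = 64.0070°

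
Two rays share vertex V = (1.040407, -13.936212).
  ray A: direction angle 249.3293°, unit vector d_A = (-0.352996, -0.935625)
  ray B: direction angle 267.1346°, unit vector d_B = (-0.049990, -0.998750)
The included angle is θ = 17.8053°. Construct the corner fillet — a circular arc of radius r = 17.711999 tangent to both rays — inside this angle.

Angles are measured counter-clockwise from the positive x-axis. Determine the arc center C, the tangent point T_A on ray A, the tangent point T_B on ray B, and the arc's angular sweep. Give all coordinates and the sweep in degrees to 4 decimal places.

center=(-22.3019,-125.9817) T_A=(-38.8737,-119.7294) T_B=(-4.6121,-126.8671) sweep=162.1947

bisector direction at 258.2319° = (-0.203950,-0.978981)
center distance |VC| = r/sin(θ/2) = 17.711999/sin(8.9026°) = 114.451070
C = V + |VC|·bis = (-22.3019,-125.9817)
T_A = V + ((C−V)·d_A)·d_A = V + 113.0722·d_A = (-38.8737,-119.7294)
T_B = V + ((C−V)·d_B)·d_B = V + 113.0722·d_B = (-4.6121,-126.8671)
sweep = 180° − θ = 162.1947°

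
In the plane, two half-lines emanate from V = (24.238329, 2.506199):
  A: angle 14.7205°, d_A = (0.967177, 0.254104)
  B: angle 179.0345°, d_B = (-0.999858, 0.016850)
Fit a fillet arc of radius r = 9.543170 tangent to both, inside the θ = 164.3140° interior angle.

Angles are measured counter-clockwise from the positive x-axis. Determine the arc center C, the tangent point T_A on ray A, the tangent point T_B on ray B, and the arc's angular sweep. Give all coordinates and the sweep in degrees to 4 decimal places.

bisector direction at 96.8775° = (-0.119747,0.992804)
center distance |VC| = r/sin(θ/2) = 9.543170/sin(82.1570°) = 9.633283
C = V + |VC|·bis = (23.0848,12.0702)
T_A = V + ((C−V)·d_A)·d_A = V + 1.3145·d_A = (25.5097,2.8402)
T_B = V + ((C−V)·d_B)·d_B = V + 1.3145·d_B = (22.9240,2.5283)
sweep = 180° − θ = 15.6860°

center=(23.0848,12.0702) T_A=(25.5097,2.8402) T_B=(22.9240,2.5283) sweep=15.6860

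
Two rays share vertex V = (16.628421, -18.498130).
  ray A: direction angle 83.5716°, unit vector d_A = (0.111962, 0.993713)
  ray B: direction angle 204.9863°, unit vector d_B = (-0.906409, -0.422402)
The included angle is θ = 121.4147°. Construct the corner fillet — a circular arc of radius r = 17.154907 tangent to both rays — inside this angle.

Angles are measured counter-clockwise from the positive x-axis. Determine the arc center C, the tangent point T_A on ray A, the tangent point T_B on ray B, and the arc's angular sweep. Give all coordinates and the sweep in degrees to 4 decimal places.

center=(0.6589,-7.0140) T_A=(17.7059,-8.9346) T_B=(7.9052,-22.5633) sweep=58.5853

bisector direction at 144.2790° = (-0.811869,0.583840)
center distance |VC| = r/sin(θ/2) = 17.154907/sin(60.7073°) = 19.670080
C = V + |VC|·bis = (0.6589,-7.0140)
T_A = V + ((C−V)·d_A)·d_A = V + 9.6240·d_A = (17.7059,-8.9346)
T_B = V + ((C−V)·d_B)·d_B = V + 9.6240·d_B = (7.9052,-22.5633)
sweep = 180° − θ = 58.5853°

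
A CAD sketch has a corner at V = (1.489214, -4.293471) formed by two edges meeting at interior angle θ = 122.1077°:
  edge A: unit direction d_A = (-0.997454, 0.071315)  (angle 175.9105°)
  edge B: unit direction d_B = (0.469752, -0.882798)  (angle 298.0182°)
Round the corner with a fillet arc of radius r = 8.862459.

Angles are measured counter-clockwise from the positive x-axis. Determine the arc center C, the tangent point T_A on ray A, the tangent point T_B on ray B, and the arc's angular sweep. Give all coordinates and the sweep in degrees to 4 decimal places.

bisector direction at 236.9644° = (-0.545161,-0.838332)
center distance |VC| = r/sin(θ/2) = 8.862459/sin(61.0538°) = 10.127657
C = V + |VC|·bis = (-4.0320,-12.7838)
T_A = V + ((C−V)·d_A)·d_A = V + 4.9017·d_A = (-3.4000,-3.9439)
T_B = V + ((C−V)·d_B)·d_B = V + 4.9017·d_B = (3.7918,-8.6206)
sweep = 180° − θ = 57.8923°

center=(-4.0320,-12.7838) T_A=(-3.4000,-3.9439) T_B=(3.7918,-8.6206) sweep=57.8923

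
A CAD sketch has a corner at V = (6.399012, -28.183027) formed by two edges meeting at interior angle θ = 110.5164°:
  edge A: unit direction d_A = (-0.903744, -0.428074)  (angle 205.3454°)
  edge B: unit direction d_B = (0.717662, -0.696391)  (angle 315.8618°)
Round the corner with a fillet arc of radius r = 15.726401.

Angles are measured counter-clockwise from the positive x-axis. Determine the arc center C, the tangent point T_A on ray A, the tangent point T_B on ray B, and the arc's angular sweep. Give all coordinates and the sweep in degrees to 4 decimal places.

center=(3.2744,-47.0644) T_A=(-3.4576,-32.8518) T_B=(14.2262,-35.7782) sweep=69.4836

bisector direction at 260.6036° = (-0.163264,-0.986582)
center distance |VC| = r/sin(θ/2) = 15.726401/sin(55.2582°) = 19.138196
C = V + |VC|·bis = (3.2744,-47.0644)
T_A = V + ((C−V)·d_A)·d_A = V + 10.9065·d_A = (-3.4576,-32.8518)
T_B = V + ((C−V)·d_B)·d_B = V + 10.9065·d_B = (14.2262,-35.7782)
sweep = 180° − θ = 69.4836°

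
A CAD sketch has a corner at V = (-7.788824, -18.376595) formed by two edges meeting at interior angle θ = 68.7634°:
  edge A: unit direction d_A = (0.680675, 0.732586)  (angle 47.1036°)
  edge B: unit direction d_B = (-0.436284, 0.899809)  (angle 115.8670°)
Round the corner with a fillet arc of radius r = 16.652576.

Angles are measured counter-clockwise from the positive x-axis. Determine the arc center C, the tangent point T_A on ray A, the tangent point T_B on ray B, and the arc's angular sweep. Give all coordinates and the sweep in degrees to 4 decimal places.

center=(-3.4226,10.7874) T_A=(8.7769,-0.5476) T_B=(-18.4067,3.5222) sweep=111.2366

bisector direction at 81.4853° = (0.148063,0.988978)
center distance |VC| = r/sin(θ/2) = 16.652576/sin(34.3817°) = 29.489064
C = V + |VC|·bis = (-3.4226,10.7874)
T_A = V + ((C−V)·d_A)·d_A = V + 24.3371·d_A = (8.7769,-0.5476)
T_B = V + ((C−V)·d_B)·d_B = V + 24.3371·d_B = (-18.4067,3.5222)
sweep = 180° − θ = 111.2366°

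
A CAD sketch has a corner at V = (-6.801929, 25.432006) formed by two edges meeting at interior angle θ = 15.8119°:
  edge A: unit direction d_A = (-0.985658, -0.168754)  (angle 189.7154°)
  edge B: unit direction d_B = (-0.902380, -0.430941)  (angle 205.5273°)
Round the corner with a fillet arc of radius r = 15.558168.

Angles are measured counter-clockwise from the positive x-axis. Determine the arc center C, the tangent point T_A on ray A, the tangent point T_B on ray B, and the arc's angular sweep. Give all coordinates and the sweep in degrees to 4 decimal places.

bisector direction at 197.6213° = (-0.953078,-0.302725)
center distance |VC| = r/sin(θ/2) = 15.558168/sin(7.9059°) = 113.111315
C = V + |VC|·bis = (-114.6058,-8.8096)
T_A = V + ((C−V)·d_A)·d_A = V + 112.0362·d_A = (-117.2313,6.5254)
T_B = V + ((C−V)·d_B)·d_B = V + 112.0362·d_B = (-107.9012,-22.8490)
sweep = 180° − θ = 164.1881°

center=(-114.6058,-8.8096) T_A=(-117.2313,6.5254) T_B=(-107.9012,-22.8490) sweep=164.1881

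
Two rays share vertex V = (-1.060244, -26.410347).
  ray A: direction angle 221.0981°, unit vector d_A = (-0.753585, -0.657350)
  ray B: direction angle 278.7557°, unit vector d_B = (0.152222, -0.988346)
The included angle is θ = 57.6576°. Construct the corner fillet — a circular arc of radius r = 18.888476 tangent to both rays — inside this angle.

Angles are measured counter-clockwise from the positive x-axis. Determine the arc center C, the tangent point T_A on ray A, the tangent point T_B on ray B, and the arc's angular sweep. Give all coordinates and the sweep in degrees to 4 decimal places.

center=(-14.5048,-63.2028) T_A=(-26.9211,-48.9687) T_B=(4.1636,-60.3276) sweep=122.3424

bisector direction at 249.9269° = (-0.343219,-0.939255)
center distance |VC| = r/sin(θ/2) = 18.888476/sin(28.8288°) = 39.171936
C = V + |VC|·bis = (-14.5048,-63.2028)
T_A = V + ((C−V)·d_A)·d_A = V + 34.3171·d_A = (-26.9211,-48.9687)
T_B = V + ((C−V)·d_B)·d_B = V + 34.3171·d_B = (4.1636,-60.3276)
sweep = 180° − θ = 122.3424°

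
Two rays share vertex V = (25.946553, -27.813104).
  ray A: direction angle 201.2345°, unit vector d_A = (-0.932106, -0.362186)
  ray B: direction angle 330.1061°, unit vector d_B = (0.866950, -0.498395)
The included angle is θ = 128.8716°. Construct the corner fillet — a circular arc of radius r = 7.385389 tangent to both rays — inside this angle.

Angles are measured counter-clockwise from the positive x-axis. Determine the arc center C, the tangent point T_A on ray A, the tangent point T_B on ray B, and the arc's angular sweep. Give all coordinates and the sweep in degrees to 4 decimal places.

bisector direction at 265.6703° = (-0.075496,-0.997146)
center distance |VC| = r/sin(θ/2) = 7.385389/sin(64.4358°) = 8.186864
C = V + |VC|·bis = (25.3285,-35.9766)
T_A = V + ((C−V)·d_A)·d_A = V + 3.5328·d_A = (22.6536,-29.0926)
T_B = V + ((C−V)·d_B)·d_B = V + 3.5328·d_B = (29.0093,-29.5738)
sweep = 180° − θ = 51.1284°

center=(25.3285,-35.9766) T_A=(22.6536,-29.0926) T_B=(29.0093,-29.5738) sweep=51.1284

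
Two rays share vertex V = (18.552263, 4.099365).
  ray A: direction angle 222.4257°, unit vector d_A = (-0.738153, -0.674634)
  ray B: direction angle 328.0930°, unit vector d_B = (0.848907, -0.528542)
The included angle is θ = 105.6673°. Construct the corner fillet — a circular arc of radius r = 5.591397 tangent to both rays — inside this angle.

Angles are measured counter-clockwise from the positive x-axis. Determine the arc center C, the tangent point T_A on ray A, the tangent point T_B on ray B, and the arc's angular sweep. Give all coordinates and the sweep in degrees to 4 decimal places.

bisector direction at 275.2593° = (0.091664,-0.995790)
center distance |VC| = r/sin(θ/2) = 5.591397/sin(52.8336°) = 7.016568
C = V + |VC|·bis = (19.1954,-2.8877)
T_A = V + ((C−V)·d_A)·d_A = V + 4.2389·d_A = (15.4233,1.2396)
T_B = V + ((C−V)·d_B)·d_B = V + 4.2389·d_B = (22.1507,1.8589)
sweep = 180° − θ = 74.3327°

center=(19.1954,-2.8877) T_A=(15.4233,1.2396) T_B=(22.1507,1.8589) sweep=74.3327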